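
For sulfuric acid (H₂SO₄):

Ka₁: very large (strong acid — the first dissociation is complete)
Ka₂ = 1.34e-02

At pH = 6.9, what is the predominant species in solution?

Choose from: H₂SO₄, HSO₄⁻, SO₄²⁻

The first dissociation is complete, so H₂SO₄ itself is never the predominant species in water; pKa₂ = -log(1.34e-02) = 1.87. For a polyprotic acid the predominant species crosses at each pKa: below pKa_n the protonated form dominates, above it the deprotonated form does. At pH = 6.9, the predominant species is SO₄²⁻.

SO₄²⁻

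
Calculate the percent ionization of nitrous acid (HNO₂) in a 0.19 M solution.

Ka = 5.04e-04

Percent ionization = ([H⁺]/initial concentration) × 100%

Using Ka equilibrium: x² + Ka×x - Ka×C = 0. Solving: [H⁺] = 9.5369e-03. Percent = (9.5369e-03/0.19) × 100

Percent ionization = 5.02%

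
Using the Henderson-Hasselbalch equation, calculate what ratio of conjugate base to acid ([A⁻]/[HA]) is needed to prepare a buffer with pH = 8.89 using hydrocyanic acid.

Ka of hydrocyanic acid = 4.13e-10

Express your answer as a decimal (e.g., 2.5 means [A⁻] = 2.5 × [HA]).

pKa = -log(4.13e-10) = 9.3840. pH = pKa + log([A⁻]/[HA]), so log([A⁻]/[HA]) = pH − pKa = 8.89 − 9.3840 = -0.4940. [A⁻]/[HA] = 10^(-0.4940) = 0.321

[A⁻]/[HA] = 0.321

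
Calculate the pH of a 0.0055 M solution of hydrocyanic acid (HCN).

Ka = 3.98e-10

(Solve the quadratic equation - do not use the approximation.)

x² + Ka×x - Ka×C = 0. Using quadratic formula: [H⁺] = 1.4793e-06

pH = 5.83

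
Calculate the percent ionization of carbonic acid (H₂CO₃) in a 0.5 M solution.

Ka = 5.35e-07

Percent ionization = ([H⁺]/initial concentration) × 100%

Using Ka equilibrium: x² + Ka×x - Ka×C = 0. Solving: [H⁺] = 5.1694e-04. Percent = (5.1694e-04/0.5) × 100

Percent ionization = 0.103%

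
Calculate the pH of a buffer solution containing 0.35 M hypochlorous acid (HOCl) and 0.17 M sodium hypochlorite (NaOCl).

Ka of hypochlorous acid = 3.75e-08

pKa = -log(3.75e-08) = 7.43. pH = pKa + log([A⁻]/[HA]) = 7.43 + log(0.17/0.35)

pH = 7.11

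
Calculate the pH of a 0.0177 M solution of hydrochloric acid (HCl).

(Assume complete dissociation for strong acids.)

[H⁺] = 0.0177 M for strong acid. pH = -log[H⁺] = -log(0.0177)

pH = 1.75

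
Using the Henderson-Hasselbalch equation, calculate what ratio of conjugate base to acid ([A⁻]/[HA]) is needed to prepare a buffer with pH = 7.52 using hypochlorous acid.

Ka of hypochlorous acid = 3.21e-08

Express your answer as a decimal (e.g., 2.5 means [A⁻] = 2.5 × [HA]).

pKa = -log(3.21e-08) = 7.4935. pH = pKa + log([A⁻]/[HA]), so log([A⁻]/[HA]) = pH − pKa = 7.52 − 7.4935 = 0.0265. [A⁻]/[HA] = 10^(0.0265) = 1.06

[A⁻]/[HA] = 1.06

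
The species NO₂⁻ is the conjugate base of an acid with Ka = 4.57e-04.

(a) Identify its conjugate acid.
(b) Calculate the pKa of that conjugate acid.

(a) The conjugate acid is formed by adding one H⁺ to NO₂⁻, giving HNO₂. (b) pKa = -log(Ka) = -log(4.57e-04) = 3.34.

Conjugate acid: HNO₂; pK_a = 3.34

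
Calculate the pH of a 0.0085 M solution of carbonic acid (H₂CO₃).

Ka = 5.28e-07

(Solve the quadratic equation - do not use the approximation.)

x² + Ka×x - Ka×C = 0. Using quadratic formula: [H⁺] = 6.6729e-05

pH = 4.18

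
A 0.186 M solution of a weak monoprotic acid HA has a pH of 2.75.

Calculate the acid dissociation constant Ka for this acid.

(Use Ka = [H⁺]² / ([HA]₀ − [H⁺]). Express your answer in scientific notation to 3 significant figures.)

[H⁺] = 10^(−pH) = 10^(−2.75) = 1.778e-03 M. For HA ⇌ H⁺ + A⁻, Ka = [H⁺][A⁻]/[HA] = [H⁺]² / ([HA]₀ − [H⁺]) = (1.778e-03)² / (0.186 − 1.778e-03) = 1.72e-05.

K_a = 1.72e-05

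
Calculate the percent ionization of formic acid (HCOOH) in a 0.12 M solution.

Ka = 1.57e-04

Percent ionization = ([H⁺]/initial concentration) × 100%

Using Ka equilibrium: x² + Ka×x - Ka×C = 0. Solving: [H⁺] = 4.2627e-03. Percent = (4.2627e-03/0.12) × 100

Percent ionization = 3.55%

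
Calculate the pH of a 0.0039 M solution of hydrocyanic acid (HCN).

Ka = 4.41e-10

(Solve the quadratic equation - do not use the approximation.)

x² + Ka×x - Ka×C = 0. Using quadratic formula: [H⁺] = 1.3112e-06

pH = 5.88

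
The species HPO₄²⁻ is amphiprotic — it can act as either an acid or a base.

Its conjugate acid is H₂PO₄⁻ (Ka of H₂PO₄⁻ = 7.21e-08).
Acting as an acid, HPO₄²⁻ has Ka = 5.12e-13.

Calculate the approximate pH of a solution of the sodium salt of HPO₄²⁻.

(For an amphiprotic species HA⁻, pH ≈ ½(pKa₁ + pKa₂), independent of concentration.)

pKa₁ = -log(7.21e-08) = 7.14; pKa₂ = -log(5.12e-13) = 12.29. For an amphiprotic species, pH ≈ ½(pKa₁ + pKa₂) = ½(7.14 + 12.29) = 9.72.

pH = 9.72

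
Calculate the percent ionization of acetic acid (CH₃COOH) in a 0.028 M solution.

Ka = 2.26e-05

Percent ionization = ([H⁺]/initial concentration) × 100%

Using Ka equilibrium: x² + Ka×x - Ka×C = 0. Solving: [H⁺] = 7.8427e-04. Percent = (7.8427e-04/0.028) × 100

Percent ionization = 2.8%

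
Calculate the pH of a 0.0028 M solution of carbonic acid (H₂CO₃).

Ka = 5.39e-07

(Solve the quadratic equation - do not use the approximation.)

x² + Ka×x - Ka×C = 0. Using quadratic formula: [H⁺] = 3.8580e-05

pH = 4.41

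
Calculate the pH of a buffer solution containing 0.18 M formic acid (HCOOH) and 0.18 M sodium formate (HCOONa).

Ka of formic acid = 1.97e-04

pKa = -log(1.97e-04) = 3.71. pH = pKa + log([A⁻]/[HA]) = 3.71 + log(0.18/0.18)

pH = 3.71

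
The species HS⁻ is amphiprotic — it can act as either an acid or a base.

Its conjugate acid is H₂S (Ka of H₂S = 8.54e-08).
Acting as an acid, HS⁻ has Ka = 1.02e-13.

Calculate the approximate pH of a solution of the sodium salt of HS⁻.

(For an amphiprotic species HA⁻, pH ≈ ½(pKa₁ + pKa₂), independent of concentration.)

pKa₁ = -log(8.54e-08) = 7.07; pKa₂ = -log(1.02e-13) = 12.99. For an amphiprotic species, pH ≈ ½(pKa₁ + pKa₂) = ½(7.07 + 12.99) = 10.03.

pH = 10.03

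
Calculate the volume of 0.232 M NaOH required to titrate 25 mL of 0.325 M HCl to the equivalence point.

At equivalence: moles acid = moles base. moles HCl = 0.325 × 25/1000 = 0.008125 mol. V_base = moles / 0.232 × 1000 = 35.0 mL.

V_{base} = 35.0 mL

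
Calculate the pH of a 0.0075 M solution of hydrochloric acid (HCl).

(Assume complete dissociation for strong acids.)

[H⁺] = 0.0075 M for strong acid. pH = -log[H⁺] = -log(0.0075)

pH = 2.12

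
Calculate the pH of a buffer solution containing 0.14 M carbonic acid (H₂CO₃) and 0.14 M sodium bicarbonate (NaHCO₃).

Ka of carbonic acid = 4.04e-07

pKa = -log(4.04e-07) = 6.39. pH = pKa + log([A⁻]/[HA]) = 6.39 + log(0.14/0.14)

pH = 6.39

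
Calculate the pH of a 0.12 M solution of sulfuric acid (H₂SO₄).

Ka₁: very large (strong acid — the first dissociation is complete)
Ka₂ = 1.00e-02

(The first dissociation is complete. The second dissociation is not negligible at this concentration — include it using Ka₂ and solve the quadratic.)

First dissociation is complete: [H⁺]₀ = [HSO₄⁻]₀ = C = 0.12 M. Second dissociation HSO₄⁻ ⇌ H⁺ + SO₄²⁻: let x = [SO₄²⁻]. Ka₂ = (C + x)·x / (C − x) = 1.00e-02 → x² + (C + Ka₂)·x − Ka₂·C = 0 → x² + 0.13000·x − 1.200e-03 = 0. x = (−0.13000 + √(0.13000² + 4 × 1.200e-03)) / 2 = 8.6546e-03 M. [H⁺] = C + x = 0.12 + 8.6546e-03 = 1.2865e-01 M. pH = -log(1.2865e-01) = 0.89.

pH = 0.89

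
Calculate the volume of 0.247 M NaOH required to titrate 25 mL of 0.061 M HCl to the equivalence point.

At equivalence: moles acid = moles base. moles HCl = 0.061 × 25/1000 = 0.001525 mol. V_base = moles / 0.247 × 1000 = 6.2 mL.

V_{base} = 6.2 mL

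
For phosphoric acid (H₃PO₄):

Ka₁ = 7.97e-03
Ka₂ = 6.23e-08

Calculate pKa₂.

pKa₂ = -log(Ka₂) = -log(6.23e-08) = 7.21.

pK_{a2} = 7.21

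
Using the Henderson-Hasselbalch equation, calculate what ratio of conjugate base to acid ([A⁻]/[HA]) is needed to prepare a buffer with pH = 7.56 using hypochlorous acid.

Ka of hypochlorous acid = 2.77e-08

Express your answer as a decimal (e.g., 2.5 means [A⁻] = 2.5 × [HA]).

pKa = -log(2.77e-08) = 7.5575. pH = pKa + log([A⁻]/[HA]), so log([A⁻]/[HA]) = pH − pKa = 7.56 − 7.5575 = 0.0025. [A⁻]/[HA] = 10^(0.0025) = 1.01

[A⁻]/[HA] = 1.01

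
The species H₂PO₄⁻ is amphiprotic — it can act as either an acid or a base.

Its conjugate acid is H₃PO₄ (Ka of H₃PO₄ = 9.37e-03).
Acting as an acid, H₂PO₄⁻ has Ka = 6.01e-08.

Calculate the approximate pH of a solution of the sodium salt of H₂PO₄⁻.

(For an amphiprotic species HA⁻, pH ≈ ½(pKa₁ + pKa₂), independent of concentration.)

pKa₁ = -log(9.37e-03) = 2.03; pKa₂ = -log(6.01e-08) = 7.22. For an amphiprotic species, pH ≈ ½(pKa₁ + pKa₂) = ½(2.03 + 7.22) = 4.62.

pH = 4.62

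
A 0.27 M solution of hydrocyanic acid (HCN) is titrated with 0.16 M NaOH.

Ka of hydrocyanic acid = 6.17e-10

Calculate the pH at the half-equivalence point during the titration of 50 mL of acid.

At half-equivalence [HA] = [A⁻], so Henderson-Hasselbalch gives pH = pKa = -log(6.17e-10) = 9.21.

pH = pKa = 9.21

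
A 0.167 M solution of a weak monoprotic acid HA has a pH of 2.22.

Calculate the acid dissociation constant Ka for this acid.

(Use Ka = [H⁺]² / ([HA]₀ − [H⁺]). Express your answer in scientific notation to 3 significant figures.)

[H⁺] = 10^(−pH) = 10^(−2.22) = 6.026e-03 M. For HA ⇌ H⁺ + A⁻, Ka = [H⁺][A⁻]/[HA] = [H⁺]² / ([HA]₀ − [H⁺]) = (6.026e-03)² / (0.167 − 6.026e-03) = 2.26e-04.

K_a = 2.26e-04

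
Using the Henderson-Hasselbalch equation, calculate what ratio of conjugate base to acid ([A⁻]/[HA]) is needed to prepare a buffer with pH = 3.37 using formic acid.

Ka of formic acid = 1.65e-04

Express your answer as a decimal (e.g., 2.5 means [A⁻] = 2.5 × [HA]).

pKa = -log(1.65e-04) = 3.7825. pH = pKa + log([A⁻]/[HA]), so log([A⁻]/[HA]) = pH − pKa = 3.37 − 3.7825 = -0.4125. [A⁻]/[HA] = 10^(-0.4125) = 0.387

[A⁻]/[HA] = 0.387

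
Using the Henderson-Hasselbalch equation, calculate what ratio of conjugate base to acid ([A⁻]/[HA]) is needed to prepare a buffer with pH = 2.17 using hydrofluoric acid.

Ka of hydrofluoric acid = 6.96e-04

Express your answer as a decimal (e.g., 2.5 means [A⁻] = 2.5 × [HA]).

pKa = -log(6.96e-04) = 3.1574. pH = pKa + log([A⁻]/[HA]), so log([A⁻]/[HA]) = pH − pKa = 2.17 − 3.1574 = -0.9874. [A⁻]/[HA] = 10^(-0.9874) = 0.103

[A⁻]/[HA] = 0.103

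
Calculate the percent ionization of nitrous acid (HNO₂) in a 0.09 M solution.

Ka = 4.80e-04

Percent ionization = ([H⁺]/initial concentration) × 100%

Using Ka equilibrium: x² + Ka×x - Ka×C = 0. Solving: [H⁺] = 6.3371e-03. Percent = (6.3371e-03/0.09) × 100

Percent ionization = 7.04%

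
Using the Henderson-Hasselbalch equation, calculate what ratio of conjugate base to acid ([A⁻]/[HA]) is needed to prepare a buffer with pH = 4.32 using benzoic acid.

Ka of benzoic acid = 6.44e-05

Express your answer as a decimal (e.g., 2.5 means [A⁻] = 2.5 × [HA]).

pKa = -log(6.44e-05) = 4.1911. pH = pKa + log([A⁻]/[HA]), so log([A⁻]/[HA]) = pH − pKa = 4.32 − 4.1911 = 0.1289. [A⁻]/[HA] = 10^(0.1289) = 1.35

[A⁻]/[HA] = 1.35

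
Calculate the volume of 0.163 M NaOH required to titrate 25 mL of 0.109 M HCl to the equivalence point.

At equivalence: moles acid = moles base. moles HCl = 0.109 × 25/1000 = 0.002725 mol. V_base = moles / 0.163 × 1000 = 16.7 mL.

V_{base} = 16.7 mL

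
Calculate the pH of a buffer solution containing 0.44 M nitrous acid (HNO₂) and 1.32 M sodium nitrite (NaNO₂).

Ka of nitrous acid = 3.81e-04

pKa = -log(3.81e-04) = 3.42. pH = pKa + log([A⁻]/[HA]) = 3.42 + log(1.32/0.44)

pH = 3.90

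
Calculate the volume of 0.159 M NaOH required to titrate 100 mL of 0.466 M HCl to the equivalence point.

At equivalence: moles acid = moles base. moles HCl = 0.466 × 100/1000 = 0.0466 mol. V_base = moles / 0.159 × 1000 = 293.1 mL.

V_{base} = 293.1 mL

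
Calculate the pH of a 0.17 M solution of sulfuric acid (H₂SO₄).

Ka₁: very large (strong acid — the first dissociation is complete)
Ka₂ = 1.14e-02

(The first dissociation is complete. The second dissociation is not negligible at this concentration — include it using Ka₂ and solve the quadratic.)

First dissociation is complete: [H⁺]₀ = [HSO₄⁻]₀ = C = 0.17 M. Second dissociation HSO₄⁻ ⇌ H⁺ + SO₄²⁻: let x = [SO₄²⁻]. Ka₂ = (C + x)·x / (C − x) = 1.14e-02 → x² + (C + Ka₂)·x − Ka₂·C = 0 → x² + 0.18140·x − 1.938e-03 = 0. x = (−0.18140 + √(0.18140² + 4 × 1.938e-03)) / 2 = 1.0119e-02 M. [H⁺] = C + x = 0.17 + 1.0119e-02 = 1.8012e-01 M. pH = -log(1.8012e-01) = 0.74.

pH = 0.74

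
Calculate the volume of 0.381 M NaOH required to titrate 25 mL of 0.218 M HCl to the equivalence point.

At equivalence: moles acid = moles base. moles HCl = 0.218 × 25/1000 = 0.00545 mol. V_base = moles / 0.381 × 1000 = 14.3 mL.

V_{base} = 14.3 mL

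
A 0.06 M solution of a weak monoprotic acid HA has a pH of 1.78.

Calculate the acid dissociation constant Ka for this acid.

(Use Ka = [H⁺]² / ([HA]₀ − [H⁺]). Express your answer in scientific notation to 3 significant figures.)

[H⁺] = 10^(−pH) = 10^(−1.78) = 1.660e-02 M. For HA ⇌ H⁺ + A⁻, Ka = [H⁺][A⁻]/[HA] = [H⁺]² / ([HA]₀ − [H⁺]) = (1.660e-02)² / (0.06 − 1.660e-02) = 6.35e-03.

K_a = 6.35e-03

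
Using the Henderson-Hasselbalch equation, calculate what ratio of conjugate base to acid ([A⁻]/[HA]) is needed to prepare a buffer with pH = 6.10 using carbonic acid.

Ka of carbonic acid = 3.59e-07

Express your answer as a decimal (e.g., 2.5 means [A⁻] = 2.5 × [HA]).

pKa = -log(3.59e-07) = 6.4449. pH = pKa + log([A⁻]/[HA]), so log([A⁻]/[HA]) = pH − pKa = 6.10 − 6.4449 = -0.3449. [A⁻]/[HA] = 10^(-0.3449) = 0.452

[A⁻]/[HA] = 0.452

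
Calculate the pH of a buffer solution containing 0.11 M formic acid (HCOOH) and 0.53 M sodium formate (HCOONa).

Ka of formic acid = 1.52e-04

pKa = -log(1.52e-04) = 3.82. pH = pKa + log([A⁻]/[HA]) = 3.82 + log(0.53/0.11)

pH = 4.50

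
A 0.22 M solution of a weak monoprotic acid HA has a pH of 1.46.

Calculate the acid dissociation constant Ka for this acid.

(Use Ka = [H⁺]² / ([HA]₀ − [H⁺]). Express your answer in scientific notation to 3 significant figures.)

[H⁺] = 10^(−pH) = 10^(−1.46) = 3.467e-02 M. For HA ⇌ H⁺ + A⁻, Ka = [H⁺][A⁻]/[HA] = [H⁺]² / ([HA]₀ − [H⁺]) = (3.467e-02)² / (0.22 − 3.467e-02) = 6.49e-03.

K_a = 6.49e-03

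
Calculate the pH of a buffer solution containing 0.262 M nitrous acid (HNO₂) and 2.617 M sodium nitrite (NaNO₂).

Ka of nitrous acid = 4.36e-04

pKa = -log(4.36e-04) = 3.36. pH = pKa + log([A⁻]/[HA]) = 3.36 + log(2.617/0.262)

pH = 4.36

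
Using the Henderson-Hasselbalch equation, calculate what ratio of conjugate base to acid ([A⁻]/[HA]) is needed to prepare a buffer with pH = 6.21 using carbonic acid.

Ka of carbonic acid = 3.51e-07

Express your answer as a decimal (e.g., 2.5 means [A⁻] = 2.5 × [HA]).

pKa = -log(3.51e-07) = 6.4547. pH = pKa + log([A⁻]/[HA]), so log([A⁻]/[HA]) = pH − pKa = 6.21 − 6.4547 = -0.2447. [A⁻]/[HA] = 10^(-0.2447) = 0.569

[A⁻]/[HA] = 0.569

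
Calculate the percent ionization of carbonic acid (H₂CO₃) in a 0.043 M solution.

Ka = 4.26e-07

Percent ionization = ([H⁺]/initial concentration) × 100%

Using Ka equilibrium: x² + Ka×x - Ka×C = 0. Solving: [H⁺] = 1.3513e-04. Percent = (1.3513e-04/0.043) × 100

Percent ionization = 0.314%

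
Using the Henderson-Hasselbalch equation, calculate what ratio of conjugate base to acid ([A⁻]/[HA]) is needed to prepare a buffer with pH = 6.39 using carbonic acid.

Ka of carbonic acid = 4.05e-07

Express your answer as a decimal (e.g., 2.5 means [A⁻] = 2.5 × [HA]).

pKa = -log(4.05e-07) = 6.3925. pH = pKa + log([A⁻]/[HA]), so log([A⁻]/[HA]) = pH − pKa = 6.39 − 6.3925 = -0.0025. [A⁻]/[HA] = 10^(-0.0025) = 0.994

[A⁻]/[HA] = 0.994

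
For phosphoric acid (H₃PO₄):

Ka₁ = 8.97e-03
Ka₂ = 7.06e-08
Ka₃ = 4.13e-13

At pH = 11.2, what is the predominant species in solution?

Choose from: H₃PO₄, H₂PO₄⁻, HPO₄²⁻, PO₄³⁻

pKa₁ = 2.05, pKa₂ = 7.15, pKa₃ = 12.38. For a polyprotic acid the predominant species crosses at each pKa: below pKa_n the protonated form dominates, above it the deprotonated form does. At pH = 11.2, the predominant species is HPO₄²⁻.

HPO₄²⁻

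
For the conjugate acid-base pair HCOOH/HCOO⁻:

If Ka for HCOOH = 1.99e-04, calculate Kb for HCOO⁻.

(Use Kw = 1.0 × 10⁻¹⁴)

For a conjugate pair Ka × Kb = Kw, so Kb = Kw/Ka = 1.0 × 10⁻¹⁴ / 1.99e-04 = 5.03e-11.

K_b = 5.03e-11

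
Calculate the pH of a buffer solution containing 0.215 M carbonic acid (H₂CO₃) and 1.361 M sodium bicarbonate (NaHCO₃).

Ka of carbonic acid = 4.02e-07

pKa = -log(4.02e-07) = 6.40. pH = pKa + log([A⁻]/[HA]) = 6.40 + log(1.361/0.215)

pH = 7.20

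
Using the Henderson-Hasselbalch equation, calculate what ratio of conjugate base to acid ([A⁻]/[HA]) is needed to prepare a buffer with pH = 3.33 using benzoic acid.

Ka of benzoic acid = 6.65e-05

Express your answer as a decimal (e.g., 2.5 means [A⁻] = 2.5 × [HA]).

pKa = -log(6.65e-05) = 4.1772. pH = pKa + log([A⁻]/[HA]), so log([A⁻]/[HA]) = pH − pKa = 3.33 − 4.1772 = -0.8472. [A⁻]/[HA] = 10^(-0.8472) = 0.142

[A⁻]/[HA] = 0.142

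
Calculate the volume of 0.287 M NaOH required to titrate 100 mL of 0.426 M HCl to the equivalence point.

At equivalence: moles acid = moles base. moles HCl = 0.426 × 100/1000 = 0.0426 mol. V_base = moles / 0.287 × 1000 = 148.4 mL.

V_{base} = 148.4 mL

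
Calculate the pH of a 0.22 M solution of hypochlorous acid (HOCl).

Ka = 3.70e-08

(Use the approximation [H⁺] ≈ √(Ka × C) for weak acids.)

[H⁺] = √(Ka × C) = √(3.70e-08 × 0.22) = 9.0222e-05. pH = -log(9.0222e-05)

pH = 4.04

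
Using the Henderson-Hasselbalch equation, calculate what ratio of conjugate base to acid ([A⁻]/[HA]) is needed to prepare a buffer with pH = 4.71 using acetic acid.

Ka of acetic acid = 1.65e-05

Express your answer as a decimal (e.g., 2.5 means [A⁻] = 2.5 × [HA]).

pKa = -log(1.65e-05) = 4.7825. pH = pKa + log([A⁻]/[HA]), so log([A⁻]/[HA]) = pH − pKa = 4.71 − 4.7825 = -0.0725. [A⁻]/[HA] = 10^(-0.0725) = 0.846

[A⁻]/[HA] = 0.846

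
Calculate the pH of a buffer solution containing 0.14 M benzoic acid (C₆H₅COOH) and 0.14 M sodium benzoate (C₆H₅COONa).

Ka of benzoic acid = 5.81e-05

pKa = -log(5.81e-05) = 4.24. pH = pKa + log([A⁻]/[HA]) = 4.24 + log(0.14/0.14)

pH = 4.24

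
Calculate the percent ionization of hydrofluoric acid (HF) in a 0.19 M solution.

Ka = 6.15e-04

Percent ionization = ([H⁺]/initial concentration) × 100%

Using Ka equilibrium: x² + Ka×x - Ka×C = 0. Solving: [H⁺] = 1.0507e-02. Percent = (1.0507e-02/0.19) × 100

Percent ionization = 5.53%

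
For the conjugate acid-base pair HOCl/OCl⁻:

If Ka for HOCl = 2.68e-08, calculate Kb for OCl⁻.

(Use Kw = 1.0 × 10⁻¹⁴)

For a conjugate pair Ka × Kb = Kw, so Kb = Kw/Ka = 1.0 × 10⁻¹⁴ / 2.68e-08 = 3.73e-07.

K_b = 3.73e-07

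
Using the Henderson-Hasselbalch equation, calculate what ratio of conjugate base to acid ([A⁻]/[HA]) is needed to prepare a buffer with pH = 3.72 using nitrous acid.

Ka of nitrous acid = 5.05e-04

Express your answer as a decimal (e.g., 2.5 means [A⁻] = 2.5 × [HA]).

pKa = -log(5.05e-04) = 3.2967. pH = pKa + log([A⁻]/[HA]), so log([A⁻]/[HA]) = pH − pKa = 3.72 − 3.2967 = 0.4233. [A⁻]/[HA] = 10^(0.4233) = 2.65

[A⁻]/[HA] = 2.65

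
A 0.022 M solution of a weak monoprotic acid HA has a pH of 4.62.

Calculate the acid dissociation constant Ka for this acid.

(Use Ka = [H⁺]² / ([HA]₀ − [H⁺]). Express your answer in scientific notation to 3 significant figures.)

[H⁺] = 10^(−pH) = 10^(−4.62) = 2.399e-05 M. For HA ⇌ H⁺ + A⁻, Ka = [H⁺][A⁻]/[HA] = [H⁺]² / ([HA]₀ − [H⁺]) = (2.399e-05)² / (0.022 − 2.399e-05) = 2.62e-08.

K_a = 2.62e-08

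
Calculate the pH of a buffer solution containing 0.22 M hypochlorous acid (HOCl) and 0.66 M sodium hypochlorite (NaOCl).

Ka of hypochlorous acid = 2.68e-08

pKa = -log(2.68e-08) = 7.57. pH = pKa + log([A⁻]/[HA]) = 7.57 + log(0.66/0.22)

pH = 8.05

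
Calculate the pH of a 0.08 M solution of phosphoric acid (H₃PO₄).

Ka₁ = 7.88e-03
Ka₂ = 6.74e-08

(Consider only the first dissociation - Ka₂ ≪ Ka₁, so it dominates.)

First dissociation dominates. From Ka₁ = [H⁺][HA⁻]/[H₂A], x² + Ka₁·x − Ka₁·C = 0 with C = 0.08 M and Ka₁ = 7.88e-03. Solving: [H⁺] = (−Ka₁ + √(Ka₁² + 4·Ka₁·C)) / 2 = 2.1475e-02 M. pH = -log(2.1475e-02) = 1.67.

pH = 1.67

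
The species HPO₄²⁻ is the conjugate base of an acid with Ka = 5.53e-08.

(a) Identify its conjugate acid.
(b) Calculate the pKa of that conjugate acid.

(a) The conjugate acid is formed by adding one H⁺ to HPO₄²⁻, giving H₂PO₄⁻. (b) pKa = -log(Ka) = -log(5.53e-08) = 7.26.

Conjugate acid: H₂PO₄⁻; pK_a = 7.26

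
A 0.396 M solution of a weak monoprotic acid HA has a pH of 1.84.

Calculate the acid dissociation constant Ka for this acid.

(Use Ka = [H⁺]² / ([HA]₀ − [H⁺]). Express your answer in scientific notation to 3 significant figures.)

[H⁺] = 10^(−pH) = 10^(−1.84) = 1.445e-02 M. For HA ⇌ H⁺ + A⁻, Ka = [H⁺][A⁻]/[HA] = [H⁺]² / ([HA]₀ − [H⁺]) = (1.445e-02)² / (0.396 − 1.445e-02) = 5.48e-04.

K_a = 5.48e-04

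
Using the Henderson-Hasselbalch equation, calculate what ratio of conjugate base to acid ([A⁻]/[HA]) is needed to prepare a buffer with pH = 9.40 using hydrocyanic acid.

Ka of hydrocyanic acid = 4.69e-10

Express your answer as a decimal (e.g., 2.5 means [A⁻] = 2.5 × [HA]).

pKa = -log(4.69e-10) = 9.3288. pH = pKa + log([A⁻]/[HA]), so log([A⁻]/[HA]) = pH − pKa = 9.40 − 9.3288 = 0.0712. [A⁻]/[HA] = 10^(0.0712) = 1.18

[A⁻]/[HA] = 1.18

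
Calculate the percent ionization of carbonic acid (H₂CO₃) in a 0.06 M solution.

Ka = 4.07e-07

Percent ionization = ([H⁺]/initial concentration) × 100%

Using Ka equilibrium: x² + Ka×x - Ka×C = 0. Solving: [H⁺] = 1.5607e-04. Percent = (1.5607e-04/0.06) × 100

Percent ionization = 0.26%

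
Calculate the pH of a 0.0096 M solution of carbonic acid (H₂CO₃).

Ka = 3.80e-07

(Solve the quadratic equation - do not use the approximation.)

x² + Ka×x - Ka×C = 0. Using quadratic formula: [H⁺] = 6.0209e-05

pH = 4.22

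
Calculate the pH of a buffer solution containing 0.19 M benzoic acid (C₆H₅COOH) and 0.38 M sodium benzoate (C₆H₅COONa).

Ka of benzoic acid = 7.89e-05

pKa = -log(7.89e-05) = 4.10. pH = pKa + log([A⁻]/[HA]) = 4.10 + log(0.38/0.19)

pH = 4.40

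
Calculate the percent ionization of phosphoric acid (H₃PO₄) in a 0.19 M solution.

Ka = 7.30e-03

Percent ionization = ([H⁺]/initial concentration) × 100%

Using Ka equilibrium: x² + Ka×x - Ka×C = 0. Solving: [H⁺] = 3.3771e-02. Percent = (3.3771e-02/0.19) × 100

Percent ionization = 17.8%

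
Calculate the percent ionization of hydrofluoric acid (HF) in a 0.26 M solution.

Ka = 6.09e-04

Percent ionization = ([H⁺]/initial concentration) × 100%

Using Ka equilibrium: x² + Ka×x - Ka×C = 0. Solving: [H⁺] = 1.2283e-02. Percent = (1.2283e-02/0.26) × 100

Percent ionization = 4.72%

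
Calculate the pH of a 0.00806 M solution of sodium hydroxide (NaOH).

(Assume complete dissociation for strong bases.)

[OH⁻] = 0.00806 M for strong base. pOH = -log[OH⁻] = 2.09, pH = 14 - pOH

pH = 11.91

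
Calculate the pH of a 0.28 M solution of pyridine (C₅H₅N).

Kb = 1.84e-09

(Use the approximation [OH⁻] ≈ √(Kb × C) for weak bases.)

[OH⁻] = √(Kb × C) = √(1.84e-09 × 0.28) = 2.2698e-05. pOH = 4.64, pH = 14 - pOH

pH = 9.36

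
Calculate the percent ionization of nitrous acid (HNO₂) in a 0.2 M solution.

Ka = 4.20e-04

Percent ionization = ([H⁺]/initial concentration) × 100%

Using Ka equilibrium: x² + Ka×x - Ka×C = 0. Solving: [H⁺] = 8.9576e-03. Percent = (8.9576e-03/0.2) × 100

Percent ionization = 4.48%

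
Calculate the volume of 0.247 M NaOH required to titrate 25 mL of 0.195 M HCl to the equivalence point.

At equivalence: moles acid = moles base. moles HCl = 0.195 × 25/1000 = 0.004875 mol. V_base = moles / 0.247 × 1000 = 19.7 mL.

V_{base} = 19.7 mL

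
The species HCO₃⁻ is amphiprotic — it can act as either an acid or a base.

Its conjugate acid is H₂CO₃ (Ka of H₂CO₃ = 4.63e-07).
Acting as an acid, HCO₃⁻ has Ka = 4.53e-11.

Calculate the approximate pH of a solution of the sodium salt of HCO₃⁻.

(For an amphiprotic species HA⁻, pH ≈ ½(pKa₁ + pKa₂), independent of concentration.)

pKa₁ = -log(4.63e-07) = 6.33; pKa₂ = -log(4.53e-11) = 10.34. For an amphiprotic species, pH ≈ ½(pKa₁ + pKa₂) = ½(6.33 + 10.34) = 8.34.

pH = 8.34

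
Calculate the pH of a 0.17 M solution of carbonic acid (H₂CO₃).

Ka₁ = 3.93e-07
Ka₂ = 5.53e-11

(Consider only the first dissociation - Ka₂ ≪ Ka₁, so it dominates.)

First dissociation dominates. From Ka₁ = [H⁺][HA⁻]/[H₂A], x² + Ka₁·x − Ka₁·C = 0 with C = 0.17 M and Ka₁ = 3.93e-07. Solving: [H⁺] = (−Ka₁ + √(Ka₁² + 4·Ka₁·C)) / 2 = 2.5828e-04 M. pH = -log(2.5828e-04) = 3.59.

pH = 3.59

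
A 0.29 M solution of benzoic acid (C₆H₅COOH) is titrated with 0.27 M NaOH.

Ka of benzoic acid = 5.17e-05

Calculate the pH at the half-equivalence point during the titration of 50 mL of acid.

At half-equivalence [HA] = [A⁻], so Henderson-Hasselbalch gives pH = pKa = -log(5.17e-05) = 4.29.

pH = pKa = 4.29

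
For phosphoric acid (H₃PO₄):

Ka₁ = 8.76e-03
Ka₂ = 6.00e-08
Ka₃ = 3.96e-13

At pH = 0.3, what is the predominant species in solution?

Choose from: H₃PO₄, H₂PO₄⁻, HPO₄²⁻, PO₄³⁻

pKa₁ = 2.06, pKa₂ = 7.22, pKa₃ = 12.40. For a polyprotic acid the predominant species crosses at each pKa: below pKa_n the protonated form dominates, above it the deprotonated form does. At pH = 0.3, the predominant species is H₃PO₄.

H₃PO₄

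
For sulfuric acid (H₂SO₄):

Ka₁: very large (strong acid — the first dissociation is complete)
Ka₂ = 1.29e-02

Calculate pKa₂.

pKa₂ = -log(Ka₂) = -log(1.29e-02) = 1.89.

pK_{a2} = 1.89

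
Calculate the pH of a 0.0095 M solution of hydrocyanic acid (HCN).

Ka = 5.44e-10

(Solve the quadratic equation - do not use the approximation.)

x² + Ka×x - Ka×C = 0. Using quadratic formula: [H⁺] = 2.2731e-06

pH = 5.64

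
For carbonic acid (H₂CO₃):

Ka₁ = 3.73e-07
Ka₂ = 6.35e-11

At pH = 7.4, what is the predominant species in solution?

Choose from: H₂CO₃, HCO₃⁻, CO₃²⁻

pKa₁ = 6.43, pKa₂ = 10.20. For a polyprotic acid the predominant species crosses at each pKa: below pKa_n the protonated form dominates, above it the deprotonated form does. At pH = 7.4, the predominant species is HCO₃⁻.

HCO₃⁻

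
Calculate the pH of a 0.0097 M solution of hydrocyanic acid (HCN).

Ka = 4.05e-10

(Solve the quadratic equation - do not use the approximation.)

x² + Ka×x - Ka×C = 0. Using quadratic formula: [H⁺] = 1.9818e-06

pH = 5.70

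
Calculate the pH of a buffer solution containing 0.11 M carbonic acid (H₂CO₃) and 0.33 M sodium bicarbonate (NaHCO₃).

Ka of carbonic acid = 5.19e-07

pKa = -log(5.19e-07) = 6.28. pH = pKa + log([A⁻]/[HA]) = 6.28 + log(0.33/0.11)

pH = 6.76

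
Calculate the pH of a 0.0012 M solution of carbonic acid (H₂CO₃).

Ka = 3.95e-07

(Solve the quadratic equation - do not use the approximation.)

x² + Ka×x - Ka×C = 0. Using quadratic formula: [H⁺] = 2.1575e-05

pH = 4.67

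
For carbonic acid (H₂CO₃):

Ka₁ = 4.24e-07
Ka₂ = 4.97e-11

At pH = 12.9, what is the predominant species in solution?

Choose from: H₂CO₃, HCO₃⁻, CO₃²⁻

pKa₁ = 6.37, pKa₂ = 10.30. For a polyprotic acid the predominant species crosses at each pKa: below pKa_n the protonated form dominates, above it the deprotonated form does. At pH = 12.9, the predominant species is CO₃²⁻.

CO₃²⁻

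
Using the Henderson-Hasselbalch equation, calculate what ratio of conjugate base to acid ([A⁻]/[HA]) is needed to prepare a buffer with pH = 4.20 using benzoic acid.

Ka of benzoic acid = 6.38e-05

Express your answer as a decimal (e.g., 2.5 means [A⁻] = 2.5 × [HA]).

pKa = -log(6.38e-05) = 4.1952. pH = pKa + log([A⁻]/[HA]), so log([A⁻]/[HA]) = pH − pKa = 4.20 − 4.1952 = 0.0048. [A⁻]/[HA] = 10^(0.0048) = 1.01

[A⁻]/[HA] = 1.01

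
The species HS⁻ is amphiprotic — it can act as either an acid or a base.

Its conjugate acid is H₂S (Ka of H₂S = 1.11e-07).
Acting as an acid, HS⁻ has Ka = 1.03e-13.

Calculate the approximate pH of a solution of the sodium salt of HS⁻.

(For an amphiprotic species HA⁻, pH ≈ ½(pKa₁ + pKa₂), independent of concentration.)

pKa₁ = -log(1.11e-07) = 6.95; pKa₂ = -log(1.03e-13) = 12.99. For an amphiprotic species, pH ≈ ½(pKa₁ + pKa₂) = ½(6.95 + 12.99) = 9.97.

pH = 9.97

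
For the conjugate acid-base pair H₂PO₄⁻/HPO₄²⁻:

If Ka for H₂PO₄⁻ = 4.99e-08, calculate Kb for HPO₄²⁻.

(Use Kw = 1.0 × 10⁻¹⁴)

For a conjugate pair Ka × Kb = Kw, so Kb = Kw/Ka = 1.0 × 10⁻¹⁴ / 4.99e-08 = 2.00e-07.

K_b = 2.00e-07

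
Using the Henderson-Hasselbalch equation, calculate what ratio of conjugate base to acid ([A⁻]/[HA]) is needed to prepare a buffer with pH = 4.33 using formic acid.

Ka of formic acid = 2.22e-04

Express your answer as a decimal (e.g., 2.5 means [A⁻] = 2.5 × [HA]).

pKa = -log(2.22e-04) = 3.6536. pH = pKa + log([A⁻]/[HA]), so log([A⁻]/[HA]) = pH − pKa = 4.33 − 3.6536 = 0.6764. [A⁻]/[HA] = 10^(0.6764) = 4.75

[A⁻]/[HA] = 4.75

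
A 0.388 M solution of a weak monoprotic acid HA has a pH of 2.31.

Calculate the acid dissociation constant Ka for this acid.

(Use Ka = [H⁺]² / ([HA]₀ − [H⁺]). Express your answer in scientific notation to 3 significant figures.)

[H⁺] = 10^(−pH) = 10^(−2.31) = 4.898e-03 M. For HA ⇌ H⁺ + A⁻, Ka = [H⁺][A⁻]/[HA] = [H⁺]² / ([HA]₀ − [H⁺]) = (4.898e-03)² / (0.388 − 4.898e-03) = 6.26e-05.

K_a = 6.26e-05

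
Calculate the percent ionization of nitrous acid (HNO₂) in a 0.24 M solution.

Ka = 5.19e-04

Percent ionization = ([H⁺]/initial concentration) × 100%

Using Ka equilibrium: x² + Ka×x - Ka×C = 0. Solving: [H⁺] = 1.0904e-02. Percent = (1.0904e-02/0.24) × 100

Percent ionization = 4.54%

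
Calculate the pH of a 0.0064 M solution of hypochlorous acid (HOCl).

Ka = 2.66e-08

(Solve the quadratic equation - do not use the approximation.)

x² + Ka×x - Ka×C = 0. Using quadratic formula: [H⁺] = 1.3034e-05

pH = 4.88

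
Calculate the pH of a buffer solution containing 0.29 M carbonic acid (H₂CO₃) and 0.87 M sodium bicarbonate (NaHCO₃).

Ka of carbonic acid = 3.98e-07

pKa = -log(3.98e-07) = 6.40. pH = pKa + log([A⁻]/[HA]) = 6.40 + log(0.87/0.29)

pH = 6.88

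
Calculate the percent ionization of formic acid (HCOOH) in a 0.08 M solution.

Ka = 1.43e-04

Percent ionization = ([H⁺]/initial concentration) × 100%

Using Ka equilibrium: x² + Ka×x - Ka×C = 0. Solving: [H⁺] = 3.3116e-03. Percent = (3.3116e-03/0.08) × 100

Percent ionization = 4.14%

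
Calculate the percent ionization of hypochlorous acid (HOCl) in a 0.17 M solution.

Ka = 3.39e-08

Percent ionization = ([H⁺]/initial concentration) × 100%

Using Ka equilibrium: x² + Ka×x - Ka×C = 0. Solving: [H⁺] = 7.5897e-05. Percent = (7.5897e-05/0.17) × 100

Percent ionization = 0.0446%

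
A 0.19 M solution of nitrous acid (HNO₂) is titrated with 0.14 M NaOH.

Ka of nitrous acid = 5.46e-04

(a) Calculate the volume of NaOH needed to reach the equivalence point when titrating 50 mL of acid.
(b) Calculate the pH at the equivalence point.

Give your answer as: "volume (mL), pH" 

moles acid = 0.19 × 50/1000 = 0.0095 mol; V_base = moles/0.14 × 1000 = 67.9 mL. At equivalence only the conjugate base is present: [A⁻] = 0.0095/0.118 = 8.0606e-02 M. Kb = Kw/Ka = 1.83e-11; [OH⁻] = √(Kb × [A⁻]) = 1.2150e-06; pOH = 5.92; pH = 14 - pOH = 8.08.

V = 67.9 mL, pH = 8.08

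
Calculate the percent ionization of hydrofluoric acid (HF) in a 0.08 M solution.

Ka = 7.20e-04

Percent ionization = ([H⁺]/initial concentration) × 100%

Using Ka equilibrium: x² + Ka×x - Ka×C = 0. Solving: [H⁺] = 7.2380e-03. Percent = (7.2380e-03/0.08) × 100

Percent ionization = 9.05%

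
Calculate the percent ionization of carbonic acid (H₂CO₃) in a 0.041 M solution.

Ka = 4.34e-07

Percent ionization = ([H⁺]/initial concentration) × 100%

Using Ka equilibrium: x² + Ka×x - Ka×C = 0. Solving: [H⁺] = 1.3318e-04. Percent = (1.3318e-04/0.041) × 100

Percent ionization = 0.325%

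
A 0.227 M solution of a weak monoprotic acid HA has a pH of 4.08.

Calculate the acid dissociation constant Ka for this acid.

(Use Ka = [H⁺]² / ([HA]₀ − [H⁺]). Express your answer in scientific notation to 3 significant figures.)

[H⁺] = 10^(−pH) = 10^(−4.08) = 8.318e-05 M. For HA ⇌ H⁺ + A⁻, Ka = [H⁺][A⁻]/[HA] = [H⁺]² / ([HA]₀ − [H⁺]) = (8.318e-05)² / (0.227 − 8.318e-05) = 3.05e-08.

K_a = 3.05e-08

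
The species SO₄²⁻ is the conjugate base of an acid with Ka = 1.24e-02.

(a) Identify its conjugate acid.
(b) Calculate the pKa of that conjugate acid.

(a) The conjugate acid is formed by adding one H⁺ to SO₄²⁻, giving HSO₄⁻. (b) pKa = -log(Ka) = -log(1.24e-02) = 1.91.

Conjugate acid: HSO₄⁻; pK_a = 1.91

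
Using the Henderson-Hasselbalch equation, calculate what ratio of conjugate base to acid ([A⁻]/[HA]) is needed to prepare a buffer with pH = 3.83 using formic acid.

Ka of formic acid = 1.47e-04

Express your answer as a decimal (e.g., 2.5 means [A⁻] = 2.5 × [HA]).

pKa = -log(1.47e-04) = 3.8327. pH = pKa + log([A⁻]/[HA]), so log([A⁻]/[HA]) = pH − pKa = 3.83 − 3.8327 = -0.0027. [A⁻]/[HA] = 10^(-0.0027) = 0.994

[A⁻]/[HA] = 0.994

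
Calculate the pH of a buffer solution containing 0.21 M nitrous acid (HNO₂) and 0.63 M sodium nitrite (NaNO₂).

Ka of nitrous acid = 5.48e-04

pKa = -log(5.48e-04) = 3.26. pH = pKa + log([A⁻]/[HA]) = 3.26 + log(0.63/0.21)

pH = 3.74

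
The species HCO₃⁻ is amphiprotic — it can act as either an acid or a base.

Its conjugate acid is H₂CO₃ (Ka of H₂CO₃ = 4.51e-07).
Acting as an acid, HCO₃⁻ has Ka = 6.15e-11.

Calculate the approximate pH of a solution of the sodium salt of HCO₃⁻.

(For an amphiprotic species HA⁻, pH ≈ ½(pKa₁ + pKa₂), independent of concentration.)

pKa₁ = -log(4.51e-07) = 6.35; pKa₂ = -log(6.15e-11) = 10.21. For an amphiprotic species, pH ≈ ½(pKa₁ + pKa₂) = ½(6.35 + 10.21) = 8.28.

pH = 8.28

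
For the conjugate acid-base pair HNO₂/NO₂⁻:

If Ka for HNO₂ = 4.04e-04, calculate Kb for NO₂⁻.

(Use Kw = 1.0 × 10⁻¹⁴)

For a conjugate pair Ka × Kb = Kw, so Kb = Kw/Ka = 1.0 × 10⁻¹⁴ / 4.04e-04 = 2.48e-11.

K_b = 2.48e-11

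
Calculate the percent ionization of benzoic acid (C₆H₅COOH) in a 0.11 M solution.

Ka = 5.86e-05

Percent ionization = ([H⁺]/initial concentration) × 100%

Using Ka equilibrium: x² + Ka×x - Ka×C = 0. Solving: [H⁺] = 2.5098e-03. Percent = (2.5098e-03/0.11) × 100

Percent ionization = 2.28%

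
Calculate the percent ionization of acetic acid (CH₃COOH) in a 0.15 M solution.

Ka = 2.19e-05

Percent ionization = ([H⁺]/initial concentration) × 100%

Using Ka equilibrium: x² + Ka×x - Ka×C = 0. Solving: [H⁺] = 1.8015e-03. Percent = (1.8015e-03/0.15) × 100

Percent ionization = 1.2%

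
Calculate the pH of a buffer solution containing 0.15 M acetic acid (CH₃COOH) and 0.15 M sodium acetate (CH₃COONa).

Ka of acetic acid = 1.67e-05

pKa = -log(1.67e-05) = 4.78. pH = pKa + log([A⁻]/[HA]) = 4.78 + log(0.15/0.15)

pH = 4.78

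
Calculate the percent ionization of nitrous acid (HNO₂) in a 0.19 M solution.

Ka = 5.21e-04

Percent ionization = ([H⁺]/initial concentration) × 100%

Using Ka equilibrium: x² + Ka×x - Ka×C = 0. Solving: [H⁺] = 9.6923e-03. Percent = (9.6923e-03/0.19) × 100

Percent ionization = 5.1%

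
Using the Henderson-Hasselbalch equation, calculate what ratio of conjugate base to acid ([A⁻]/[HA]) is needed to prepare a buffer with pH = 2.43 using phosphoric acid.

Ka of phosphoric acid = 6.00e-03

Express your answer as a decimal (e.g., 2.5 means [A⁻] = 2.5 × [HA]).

pKa = -log(6.00e-03) = 2.2218. pH = pKa + log([A⁻]/[HA]), so log([A⁻]/[HA]) = pH − pKa = 2.43 − 2.2218 = 0.2082. [A⁻]/[HA] = 10^(0.2082) = 1.61

[A⁻]/[HA] = 1.61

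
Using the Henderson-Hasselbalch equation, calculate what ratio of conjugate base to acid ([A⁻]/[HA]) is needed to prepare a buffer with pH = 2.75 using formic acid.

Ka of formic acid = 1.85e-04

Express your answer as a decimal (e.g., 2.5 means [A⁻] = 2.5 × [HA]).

pKa = -log(1.85e-04) = 3.7328. pH = pKa + log([A⁻]/[HA]), so log([A⁻]/[HA]) = pH − pKa = 2.75 − 3.7328 = -0.9828. [A⁻]/[HA] = 10^(-0.9828) = 0.104

[A⁻]/[HA] = 0.104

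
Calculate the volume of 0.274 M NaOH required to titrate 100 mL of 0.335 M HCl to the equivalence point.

At equivalence: moles acid = moles base. moles HCl = 0.335 × 100/1000 = 0.0335 mol. V_base = moles / 0.274 × 1000 = 122.3 mL.

V_{base} = 122.3 mL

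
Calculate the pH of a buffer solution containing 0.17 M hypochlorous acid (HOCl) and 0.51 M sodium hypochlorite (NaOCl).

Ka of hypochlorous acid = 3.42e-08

pKa = -log(3.42e-08) = 7.47. pH = pKa + log([A⁻]/[HA]) = 7.47 + log(0.51/0.17)

pH = 7.94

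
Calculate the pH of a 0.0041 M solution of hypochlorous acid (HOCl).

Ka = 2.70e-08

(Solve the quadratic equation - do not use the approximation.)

x² + Ka×x - Ka×C = 0. Using quadratic formula: [H⁺] = 1.0508e-05

pH = 4.98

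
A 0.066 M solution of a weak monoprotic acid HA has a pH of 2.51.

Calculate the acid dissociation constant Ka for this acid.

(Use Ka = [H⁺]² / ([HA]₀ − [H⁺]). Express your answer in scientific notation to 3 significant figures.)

[H⁺] = 10^(−pH) = 10^(−2.51) = 3.090e-03 M. For HA ⇌ H⁺ + A⁻, Ka = [H⁺][A⁻]/[HA] = [H⁺]² / ([HA]₀ − [H⁺]) = (3.090e-03)² / (0.066 − 3.090e-03) = 1.52e-04.

K_a = 1.52e-04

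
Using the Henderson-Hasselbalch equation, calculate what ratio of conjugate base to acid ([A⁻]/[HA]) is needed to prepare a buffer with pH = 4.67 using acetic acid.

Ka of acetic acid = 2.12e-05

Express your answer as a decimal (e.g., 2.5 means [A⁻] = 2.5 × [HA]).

pKa = -log(2.12e-05) = 4.6737. pH = pKa + log([A⁻]/[HA]), so log([A⁻]/[HA]) = pH − pKa = 4.67 − 4.6737 = -0.0037. [A⁻]/[HA] = 10^(-0.0037) = 0.992

[A⁻]/[HA] = 0.992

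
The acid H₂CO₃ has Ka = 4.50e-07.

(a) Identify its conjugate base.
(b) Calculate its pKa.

(a) The conjugate base is formed by removing one H⁺ from H₂CO₃, giving HCO₃⁻. (b) pKa = -log(Ka) = -log(4.50e-07) = 6.35.

Conjugate base: HCO₃⁻; pK_a = 6.35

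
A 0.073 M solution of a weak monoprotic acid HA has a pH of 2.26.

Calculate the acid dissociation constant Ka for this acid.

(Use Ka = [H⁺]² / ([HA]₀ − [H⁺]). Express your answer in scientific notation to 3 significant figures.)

[H⁺] = 10^(−pH) = 10^(−2.26) = 5.495e-03 M. For HA ⇌ H⁺ + A⁻, Ka = [H⁺][A⁻]/[HA] = [H⁺]² / ([HA]₀ − [H⁺]) = (5.495e-03)² / (0.073 − 5.495e-03) = 4.47e-04.

K_a = 4.47e-04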